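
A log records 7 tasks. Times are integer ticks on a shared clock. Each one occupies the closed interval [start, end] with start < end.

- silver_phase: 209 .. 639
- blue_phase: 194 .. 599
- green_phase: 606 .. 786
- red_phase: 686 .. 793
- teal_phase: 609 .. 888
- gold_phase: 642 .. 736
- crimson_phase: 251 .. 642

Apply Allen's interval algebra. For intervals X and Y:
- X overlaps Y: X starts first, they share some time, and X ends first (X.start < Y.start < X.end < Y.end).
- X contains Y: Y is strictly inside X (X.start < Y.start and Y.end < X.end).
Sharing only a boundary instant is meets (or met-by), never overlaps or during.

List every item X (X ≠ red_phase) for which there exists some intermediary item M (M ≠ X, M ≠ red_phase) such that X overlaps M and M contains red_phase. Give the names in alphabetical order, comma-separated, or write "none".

crimson_phase, green_phase, silver_phase

Target red_phase = [686, 793].
Intermediaries M with M contains red_phase: teal_phase.
Via teal_phase — items with X overlaps teal_phase: crimson_phase, green_phase, silver_phase.
Union: crimson_phase, green_phase, silver_phase.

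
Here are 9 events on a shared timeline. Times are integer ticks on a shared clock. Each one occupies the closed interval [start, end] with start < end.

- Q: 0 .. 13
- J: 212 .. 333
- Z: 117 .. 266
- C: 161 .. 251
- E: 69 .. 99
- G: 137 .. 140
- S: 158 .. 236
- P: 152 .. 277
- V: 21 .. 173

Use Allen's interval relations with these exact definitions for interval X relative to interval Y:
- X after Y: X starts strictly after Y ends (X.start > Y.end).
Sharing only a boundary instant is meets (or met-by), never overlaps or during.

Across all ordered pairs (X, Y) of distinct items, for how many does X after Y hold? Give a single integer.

Checking all 72 ordered pairs for relation 'after'; matching pairs in alphabetical order:
(C, E): C after E ✓
(C, G): C after G ✓
(C, Q): C after Q ✓
(E, Q): E after Q ✓
(G, E): G after E ✓
(G, Q): G after Q ✓
(J, E): J after E ✓
(J, G): J after G ✓
(J, Q): J after Q ✓
(J, V): J after V ✓
(P, E): P after E ✓
(P, G): P after G ✓
(P, Q): P after Q ✓
(S, E): S after E ✓
(S, G): S after G ✓
(S, Q): S after Q ✓
(V, Q): V after Q ✓
(Z, E): Z after E ✓
(Z, Q): Z after Q ✓
Count: 19.

19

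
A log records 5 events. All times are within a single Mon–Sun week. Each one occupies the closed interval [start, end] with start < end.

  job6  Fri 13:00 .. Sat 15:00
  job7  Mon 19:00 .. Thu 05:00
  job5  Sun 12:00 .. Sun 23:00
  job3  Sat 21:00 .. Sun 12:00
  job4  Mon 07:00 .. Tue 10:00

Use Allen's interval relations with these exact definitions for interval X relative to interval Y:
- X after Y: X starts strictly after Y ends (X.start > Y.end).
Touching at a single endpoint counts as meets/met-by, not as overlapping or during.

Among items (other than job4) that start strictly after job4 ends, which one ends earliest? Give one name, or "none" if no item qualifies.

Target job4 = [Mon 07:00, Tue 10:00].
job3 [Sat 21:00, Sun 12:00] → after → candidate.
job5 [Sun 12:00, Sun 23:00] → after → candidate.
job6 [Fri 13:00, Sat 15:00] → after → candidate.
job7 [Mon 19:00, Thu 05:00] → overlapped-by → excluded.
Among candidates, earliest end is Sat 15:00 → job6.

job6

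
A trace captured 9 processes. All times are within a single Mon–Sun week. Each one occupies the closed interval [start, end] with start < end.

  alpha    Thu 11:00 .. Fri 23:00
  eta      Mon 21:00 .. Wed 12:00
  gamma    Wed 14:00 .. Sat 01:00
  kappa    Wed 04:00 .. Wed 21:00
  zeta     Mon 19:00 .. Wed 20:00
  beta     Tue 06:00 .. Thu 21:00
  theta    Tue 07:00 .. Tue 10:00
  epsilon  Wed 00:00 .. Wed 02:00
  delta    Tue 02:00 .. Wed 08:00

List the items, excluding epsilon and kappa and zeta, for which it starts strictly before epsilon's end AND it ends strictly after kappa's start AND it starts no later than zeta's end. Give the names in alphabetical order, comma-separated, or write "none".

beta, delta, eta

Conditions: its start is strictly before epsilon's end (X.start < Wed 02:00) AND its end is strictly after kappa's start (X.end > Wed 04:00) AND its start is no later than zeta's end (X.start <= Wed 20:00).
alpha: start Thu 11:00 < Wed 02:00? ✗; end Fri 23:00 > Wed 04:00? ✓; start Thu 11:00 <= Wed 20:00? ✗ → no.
beta: start Tue 06:00 < Wed 02:00? ✓; end Thu 21:00 > Wed 04:00? ✓; start Tue 06:00 <= Wed 20:00? ✓ → yes.
delta: start Tue 02:00 < Wed 02:00? ✓; end Wed 08:00 > Wed 04:00? ✓; start Tue 02:00 <= Wed 20:00? ✓ → yes.
eta: start Mon 21:00 < Wed 02:00? ✓; end Wed 12:00 > Wed 04:00? ✓; start Mon 21:00 <= Wed 20:00? ✓ → yes.
gamma: start Wed 14:00 < Wed 02:00? ✗; end Sat 01:00 > Wed 04:00? ✓; start Wed 14:00 <= Wed 20:00? ✓ → no.
theta: start Tue 07:00 < Wed 02:00? ✓; end Tue 10:00 > Wed 04:00? ✗; start Tue 07:00 <= Wed 20:00? ✓ → no.
Result: beta, delta, eta.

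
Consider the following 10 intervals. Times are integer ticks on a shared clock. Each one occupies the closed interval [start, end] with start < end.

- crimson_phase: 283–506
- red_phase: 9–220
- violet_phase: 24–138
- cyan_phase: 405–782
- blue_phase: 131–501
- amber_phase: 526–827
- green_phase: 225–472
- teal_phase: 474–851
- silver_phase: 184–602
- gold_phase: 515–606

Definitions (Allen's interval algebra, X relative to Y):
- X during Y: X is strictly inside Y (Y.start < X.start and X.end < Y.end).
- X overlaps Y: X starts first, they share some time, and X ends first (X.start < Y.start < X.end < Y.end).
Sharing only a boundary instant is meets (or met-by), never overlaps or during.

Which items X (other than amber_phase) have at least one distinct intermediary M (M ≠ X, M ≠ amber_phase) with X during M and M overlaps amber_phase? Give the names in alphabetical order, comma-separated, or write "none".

Target amber_phase = [526, 827].
Intermediaries M with M overlaps amber_phase: cyan_phase, gold_phase, silver_phase.
Via cyan_phase — items with X during cyan_phase: gold_phase.
Via gold_phase — items with X during gold_phase: none.
Via silver_phase — items with X during silver_phase: crimson_phase, green_phase.
Union: crimson_phase, gold_phase, green_phase.

crimson_phase, gold_phase, green_phase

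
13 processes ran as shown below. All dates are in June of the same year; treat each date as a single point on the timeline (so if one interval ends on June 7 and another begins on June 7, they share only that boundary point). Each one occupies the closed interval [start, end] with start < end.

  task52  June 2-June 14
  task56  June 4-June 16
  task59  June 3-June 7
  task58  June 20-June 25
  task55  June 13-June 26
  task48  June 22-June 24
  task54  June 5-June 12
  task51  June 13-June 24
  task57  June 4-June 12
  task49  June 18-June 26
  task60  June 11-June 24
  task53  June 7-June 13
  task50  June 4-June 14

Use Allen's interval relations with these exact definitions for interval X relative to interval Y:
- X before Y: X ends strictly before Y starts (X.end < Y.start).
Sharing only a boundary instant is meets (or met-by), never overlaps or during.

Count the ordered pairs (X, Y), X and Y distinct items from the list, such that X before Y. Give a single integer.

28

Checking all 156 ordered pairs for relation 'before'; matching pairs in alphabetical order:
(task50, task48): task50 before task48 ✓
(task50, task49): task50 before task49 ✓
(task50, task58): task50 before task58 ✓
(task52, task48): task52 before task48 ✓
(task52, task49): task52 before task49 ✓
(task52, task58): task52 before task58 ✓
(task53, task48): task53 before task48 ✓
(task53, task49): task53 before task49 ✓
(task53, task58): task53 before task58 ✓
(task54, task48): task54 before task48 ✓
(task54, task49): task54 before task49 ✓
(task54, task51): task54 before task51 ✓
(task54, task55): task54 before task55 ✓
(task54, task58): task54 before task58 ✓
(task56, task48): task56 before task48 ✓
(task56, task49): task56 before task49 ✓
(task56, task58): task56 before task58 ✓
(task57, task48): task57 before task48 ✓
(task57, task49): task57 before task49 ✓
(task57, task51): task57 before task51 ✓
(task57, task55): task57 before task55 ✓
(task57, task58): task57 before task58 ✓
(task59, task48): task59 before task48 ✓
(task59, task49): task59 before task49 ✓
... plus 4 further pairs not listed.
Count: 28.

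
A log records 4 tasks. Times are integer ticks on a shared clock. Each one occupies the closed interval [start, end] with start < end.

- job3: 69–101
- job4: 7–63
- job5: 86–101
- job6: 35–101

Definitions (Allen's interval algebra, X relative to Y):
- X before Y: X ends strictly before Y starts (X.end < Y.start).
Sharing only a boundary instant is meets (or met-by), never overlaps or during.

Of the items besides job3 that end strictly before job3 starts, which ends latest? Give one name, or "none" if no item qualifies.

Target job3 = [69, 101].
job4 [7, 63] → before → candidate.
job5 [86, 101] → finishes → excluded.
job6 [35, 101] → finished-by → excluded.
Among candidates, latest end is 63 → job4.

job4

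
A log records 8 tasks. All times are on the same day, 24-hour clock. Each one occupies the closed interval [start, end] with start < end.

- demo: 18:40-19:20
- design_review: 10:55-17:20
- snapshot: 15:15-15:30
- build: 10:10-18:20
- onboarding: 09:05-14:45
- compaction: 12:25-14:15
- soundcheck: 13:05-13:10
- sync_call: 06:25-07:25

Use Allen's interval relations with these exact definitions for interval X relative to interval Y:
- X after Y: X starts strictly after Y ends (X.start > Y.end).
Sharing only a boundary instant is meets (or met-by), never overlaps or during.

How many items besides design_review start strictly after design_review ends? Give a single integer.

1

Target design_review = [10:55, 17:20].
build [10:10, 18:20] → contains → no.
compaction [12:25, 14:15] → during → no.
demo [18:40, 19:20] → after → counts.
onboarding [09:05, 14:45] → overlaps → no.
snapshot [15:15, 15:30] → during → no.
soundcheck [13:05, 13:10] → during → no.
sync_call [06:25, 07:25] → before → no.
Total: 1.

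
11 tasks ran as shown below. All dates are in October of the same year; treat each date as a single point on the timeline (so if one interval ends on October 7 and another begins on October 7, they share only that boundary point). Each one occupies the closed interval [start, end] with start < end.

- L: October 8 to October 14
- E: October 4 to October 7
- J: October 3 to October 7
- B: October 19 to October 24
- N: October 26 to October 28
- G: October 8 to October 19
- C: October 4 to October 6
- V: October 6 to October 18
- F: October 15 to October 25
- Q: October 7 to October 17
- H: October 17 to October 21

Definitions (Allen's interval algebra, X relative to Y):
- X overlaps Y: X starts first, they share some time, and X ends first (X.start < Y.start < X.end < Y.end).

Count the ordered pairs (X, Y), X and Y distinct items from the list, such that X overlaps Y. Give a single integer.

10

Checking all 110 ordered pairs for relation 'overlaps'; matching pairs in alphabetical order:
(E, V): E overlaps V ✓
(G, F): G overlaps F ✓
(G, H): G overlaps H ✓
(H, B): H overlaps B ✓
(J, V): J overlaps V ✓
(Q, F): Q overlaps F ✓
(Q, G): Q overlaps G ✓
(V, F): V overlaps F ✓
(V, G): V overlaps G ✓
(V, H): V overlaps H ✓
Count: 10.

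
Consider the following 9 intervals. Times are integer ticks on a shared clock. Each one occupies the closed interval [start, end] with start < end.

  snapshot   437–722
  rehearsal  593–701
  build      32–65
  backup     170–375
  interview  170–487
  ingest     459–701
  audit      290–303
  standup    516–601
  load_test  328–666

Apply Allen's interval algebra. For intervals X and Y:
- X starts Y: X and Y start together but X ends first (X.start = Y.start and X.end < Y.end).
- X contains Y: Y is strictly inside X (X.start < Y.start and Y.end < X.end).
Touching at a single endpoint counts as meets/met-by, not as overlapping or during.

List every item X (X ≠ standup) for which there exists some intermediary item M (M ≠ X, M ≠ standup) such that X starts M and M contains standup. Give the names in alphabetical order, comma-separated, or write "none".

none

Target standup = [516, 601].
Intermediaries M with M contains standup: ingest, load_test, snapshot.
Via ingest — items with X starts ingest: none.
Via load_test — items with X starts load_test: none.
Via snapshot — items with X starts snapshot: none.
Union: none.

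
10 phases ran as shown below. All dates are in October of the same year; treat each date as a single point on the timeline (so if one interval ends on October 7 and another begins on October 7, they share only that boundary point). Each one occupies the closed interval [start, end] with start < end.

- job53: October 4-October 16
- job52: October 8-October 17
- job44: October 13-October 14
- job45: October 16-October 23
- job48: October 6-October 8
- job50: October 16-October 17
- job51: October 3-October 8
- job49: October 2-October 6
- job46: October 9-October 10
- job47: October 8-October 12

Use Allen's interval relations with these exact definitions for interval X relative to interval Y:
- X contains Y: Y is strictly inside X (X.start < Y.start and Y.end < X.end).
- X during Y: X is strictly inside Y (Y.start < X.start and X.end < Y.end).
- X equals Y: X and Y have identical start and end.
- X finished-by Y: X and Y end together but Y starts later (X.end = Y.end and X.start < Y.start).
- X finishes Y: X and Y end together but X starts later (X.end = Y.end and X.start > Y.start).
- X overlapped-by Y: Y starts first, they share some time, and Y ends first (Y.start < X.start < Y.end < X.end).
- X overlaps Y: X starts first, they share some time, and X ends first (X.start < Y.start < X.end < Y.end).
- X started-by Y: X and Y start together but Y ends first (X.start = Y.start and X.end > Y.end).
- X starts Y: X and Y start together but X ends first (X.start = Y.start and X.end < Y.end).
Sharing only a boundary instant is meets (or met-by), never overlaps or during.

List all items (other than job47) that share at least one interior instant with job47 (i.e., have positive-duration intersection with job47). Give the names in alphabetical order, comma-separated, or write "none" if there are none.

Target job47 = [October 8, October 12].
job44 [October 13, October 14] → after → no.
job45 [October 16, October 23] → after → no.
job46 [October 9, October 10] → during → yes.
job48 [October 6, October 8] → meets → no.
job49 [October 2, October 6] → before → no.
job50 [October 16, October 17] → after → no.
job51 [October 3, October 8] → meets → no.
job52 [October 8, October 17] → started-by → yes.
job53 [October 4, October 16] → contains → yes.
Result: job46, job52, job53.

job46, job52, job53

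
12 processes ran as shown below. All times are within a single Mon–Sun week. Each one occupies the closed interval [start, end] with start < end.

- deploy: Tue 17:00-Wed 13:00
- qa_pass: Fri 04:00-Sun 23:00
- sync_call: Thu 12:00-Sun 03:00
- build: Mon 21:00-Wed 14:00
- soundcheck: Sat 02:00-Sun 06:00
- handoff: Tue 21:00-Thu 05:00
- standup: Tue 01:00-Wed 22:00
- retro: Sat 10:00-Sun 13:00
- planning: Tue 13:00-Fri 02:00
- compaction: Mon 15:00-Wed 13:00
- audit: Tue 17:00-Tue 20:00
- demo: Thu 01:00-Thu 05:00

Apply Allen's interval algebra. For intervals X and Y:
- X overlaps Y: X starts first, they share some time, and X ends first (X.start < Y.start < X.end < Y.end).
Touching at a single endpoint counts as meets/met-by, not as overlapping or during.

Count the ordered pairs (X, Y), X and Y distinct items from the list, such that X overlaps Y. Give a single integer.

Checking all 132 ordered pairs for relation 'overlaps'; matching pairs in alphabetical order:
(build, handoff): build overlaps handoff ✓
(build, planning): build overlaps planning ✓
(build, standup): build overlaps standup ✓
(compaction, build): compaction overlaps build ✓
(compaction, handoff): compaction overlaps handoff ✓
(compaction, planning): compaction overlaps planning ✓
(compaction, standup): compaction overlaps standup ✓
(deploy, handoff): deploy overlaps handoff ✓
(planning, sync_call): planning overlaps sync_call ✓
(soundcheck, retro): soundcheck overlaps retro ✓
(standup, handoff): standup overlaps handoff ✓
(standup, planning): standup overlaps planning ✓
(sync_call, qa_pass): sync_call overlaps qa_pass ✓
(sync_call, retro): sync_call overlaps retro ✓
(sync_call, soundcheck): sync_call overlaps soundcheck ✓
Count: 15.

15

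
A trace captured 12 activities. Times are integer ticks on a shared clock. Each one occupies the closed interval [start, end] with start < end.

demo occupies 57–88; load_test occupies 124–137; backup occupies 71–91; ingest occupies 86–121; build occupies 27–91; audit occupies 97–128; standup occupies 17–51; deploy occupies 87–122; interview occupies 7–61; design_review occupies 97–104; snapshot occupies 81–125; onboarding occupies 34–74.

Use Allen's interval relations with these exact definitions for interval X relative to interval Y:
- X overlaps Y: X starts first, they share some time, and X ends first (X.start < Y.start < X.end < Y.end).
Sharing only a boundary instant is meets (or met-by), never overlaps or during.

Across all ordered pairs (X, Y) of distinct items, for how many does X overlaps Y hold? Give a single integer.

Checking all 132 ordered pairs for relation 'overlaps'; matching pairs in alphabetical order:
(audit, load_test): audit overlaps load_test ✓
(backup, deploy): backup overlaps deploy ✓
(backup, ingest): backup overlaps ingest ✓
(backup, snapshot): backup overlaps snapshot ✓
(build, deploy): build overlaps deploy ✓
(build, ingest): build overlaps ingest ✓
(build, snapshot): build overlaps snapshot ✓
(demo, backup): demo overlaps backup ✓
(demo, deploy): demo overlaps deploy ✓
(demo, ingest): demo overlaps ingest ✓
(demo, snapshot): demo overlaps snapshot ✓
(deploy, audit): deploy overlaps audit ✓
(ingest, audit): ingest overlaps audit ✓
(ingest, deploy): ingest overlaps deploy ✓
(interview, build): interview overlaps build ✓
(interview, demo): interview overlaps demo ✓
(interview, onboarding): interview overlaps onboarding ✓
(onboarding, backup): onboarding overlaps backup ✓
(onboarding, demo): onboarding overlaps demo ✓
(snapshot, audit): snapshot overlaps audit ✓
(snapshot, load_test): snapshot overlaps load_test ✓
(standup, build): standup overlaps build ✓
(standup, onboarding): standup overlaps onboarding ✓
Count: 23.

23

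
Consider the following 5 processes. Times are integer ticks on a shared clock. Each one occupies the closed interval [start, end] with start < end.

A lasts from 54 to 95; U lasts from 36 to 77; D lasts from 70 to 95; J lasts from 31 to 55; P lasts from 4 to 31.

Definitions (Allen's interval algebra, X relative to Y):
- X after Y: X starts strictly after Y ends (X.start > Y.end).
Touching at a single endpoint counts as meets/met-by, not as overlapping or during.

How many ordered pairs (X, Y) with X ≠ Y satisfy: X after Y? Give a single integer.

4

Checking all 20 ordered pairs for relation 'after'; matching pairs in alphabetical order:
(A, P): A after P ✓
(D, J): D after J ✓
(D, P): D after P ✓
(U, P): U after P ✓
Count: 4.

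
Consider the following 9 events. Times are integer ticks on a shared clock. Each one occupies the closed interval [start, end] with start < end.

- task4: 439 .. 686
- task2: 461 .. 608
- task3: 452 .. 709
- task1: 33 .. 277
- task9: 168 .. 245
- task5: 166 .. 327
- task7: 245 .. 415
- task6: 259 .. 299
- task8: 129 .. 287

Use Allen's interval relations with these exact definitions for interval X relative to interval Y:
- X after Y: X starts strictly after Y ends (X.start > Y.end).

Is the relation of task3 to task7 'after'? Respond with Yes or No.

task3 = [452, 709], task7 = [245, 415].
Actual relation of task3 to task7: after.
Asked whether 'after' holds → Yes.

Yes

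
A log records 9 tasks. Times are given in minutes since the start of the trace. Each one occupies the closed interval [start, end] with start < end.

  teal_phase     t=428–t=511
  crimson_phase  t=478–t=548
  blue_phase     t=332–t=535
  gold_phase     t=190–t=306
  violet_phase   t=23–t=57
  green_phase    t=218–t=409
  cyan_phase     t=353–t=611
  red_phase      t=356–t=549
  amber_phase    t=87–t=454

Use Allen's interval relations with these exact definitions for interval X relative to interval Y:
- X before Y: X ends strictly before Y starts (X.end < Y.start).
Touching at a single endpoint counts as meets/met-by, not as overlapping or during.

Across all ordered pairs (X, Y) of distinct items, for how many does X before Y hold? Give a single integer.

Checking all 72 ordered pairs for relation 'before'; matching pairs in alphabetical order:
(amber_phase, crimson_phase): amber_phase before crimson_phase ✓
(gold_phase, blue_phase): gold_phase before blue_phase ✓
(gold_phase, crimson_phase): gold_phase before crimson_phase ✓
(gold_phase, cyan_phase): gold_phase before cyan_phase ✓
(gold_phase, red_phase): gold_phase before red_phase ✓
(gold_phase, teal_phase): gold_phase before teal_phase ✓
(green_phase, crimson_phase): green_phase before crimson_phase ✓
(green_phase, teal_phase): green_phase before teal_phase ✓
(violet_phase, amber_phase): violet_phase before amber_phase ✓
(violet_phase, blue_phase): violet_phase before blue_phase ✓
(violet_phase, crimson_phase): violet_phase before crimson_phase ✓
(violet_phase, cyan_phase): violet_phase before cyan_phase ✓
(violet_phase, gold_phase): violet_phase before gold_phase ✓
(violet_phase, green_phase): violet_phase before green_phase ✓
(violet_phase, red_phase): violet_phase before red_phase ✓
(violet_phase, teal_phase): violet_phase before teal_phase ✓
Count: 16.

16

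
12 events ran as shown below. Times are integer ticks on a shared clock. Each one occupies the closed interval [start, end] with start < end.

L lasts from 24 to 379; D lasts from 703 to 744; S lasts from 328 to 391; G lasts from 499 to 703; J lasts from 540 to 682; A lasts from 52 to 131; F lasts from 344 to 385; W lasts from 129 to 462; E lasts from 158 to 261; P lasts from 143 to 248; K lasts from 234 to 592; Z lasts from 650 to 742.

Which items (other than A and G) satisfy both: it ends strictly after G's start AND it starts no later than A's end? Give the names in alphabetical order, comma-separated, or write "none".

none

Conditions: its end is strictly after G's start (X.end > 499) AND its start is no later than A's end (X.start <= 131).
D: end 744 > 499? ✓; start 703 <= 131? ✗ → no.
E: end 261 > 499? ✗; start 158 <= 131? ✗ → no.
F: end 385 > 499? ✗; start 344 <= 131? ✗ → no.
J: end 682 > 499? ✓; start 540 <= 131? ✗ → no.
K: end 592 > 499? ✓; start 234 <= 131? ✗ → no.
L: end 379 > 499? ✗; start 24 <= 131? ✓ → no.
P: end 248 > 499? ✗; start 143 <= 131? ✗ → no.
S: end 391 > 499? ✗; start 328 <= 131? ✗ → no.
W: end 462 > 499? ✗; start 129 <= 131? ✓ → no.
Z: end 742 > 499? ✓; start 650 <= 131? ✗ → no.
Result: none.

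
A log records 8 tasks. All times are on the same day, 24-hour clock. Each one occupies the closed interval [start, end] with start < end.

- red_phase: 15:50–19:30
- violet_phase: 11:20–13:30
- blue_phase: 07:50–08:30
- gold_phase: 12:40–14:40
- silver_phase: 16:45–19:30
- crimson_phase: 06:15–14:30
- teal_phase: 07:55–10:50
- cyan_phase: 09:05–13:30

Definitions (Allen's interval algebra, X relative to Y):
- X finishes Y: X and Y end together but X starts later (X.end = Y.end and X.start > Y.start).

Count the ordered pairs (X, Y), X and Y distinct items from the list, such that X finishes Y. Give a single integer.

2

Checking all 56 ordered pairs for relation 'finishes'; matching pairs in alphabetical order:
(silver_phase, red_phase): silver_phase finishes red_phase ✓
(violet_phase, cyan_phase): violet_phase finishes cyan_phase ✓
Count: 2.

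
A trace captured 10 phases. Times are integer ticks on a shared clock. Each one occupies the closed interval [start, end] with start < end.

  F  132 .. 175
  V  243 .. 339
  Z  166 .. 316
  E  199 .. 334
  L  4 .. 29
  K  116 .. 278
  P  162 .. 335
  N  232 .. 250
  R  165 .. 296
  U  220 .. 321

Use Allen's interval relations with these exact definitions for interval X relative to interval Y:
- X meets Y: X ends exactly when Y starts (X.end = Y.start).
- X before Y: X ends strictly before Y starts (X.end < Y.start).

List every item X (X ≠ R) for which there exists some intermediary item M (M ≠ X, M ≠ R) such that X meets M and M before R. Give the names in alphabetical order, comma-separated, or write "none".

Target R = [165, 296].
Intermediaries M with M before R: L.
Via L — items with X meets L: none.
Union: none.

none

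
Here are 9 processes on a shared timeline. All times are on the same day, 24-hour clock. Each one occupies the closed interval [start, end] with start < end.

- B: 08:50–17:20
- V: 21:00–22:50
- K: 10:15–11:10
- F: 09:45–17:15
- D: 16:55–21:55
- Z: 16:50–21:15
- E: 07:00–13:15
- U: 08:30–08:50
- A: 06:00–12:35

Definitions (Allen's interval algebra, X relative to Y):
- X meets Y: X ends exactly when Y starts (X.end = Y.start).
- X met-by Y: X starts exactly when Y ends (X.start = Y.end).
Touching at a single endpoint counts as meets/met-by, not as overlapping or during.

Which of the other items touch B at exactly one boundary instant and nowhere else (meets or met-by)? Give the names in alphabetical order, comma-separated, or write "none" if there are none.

U

Target B = [08:50, 17:20].
A [06:00, 12:35] → overlaps → no.
D [16:55, 21:55] → overlapped-by → no.
E [07:00, 13:15] → overlaps → no.
F [09:45, 17:15] → during → no.
K [10:15, 11:10] → during → no.
U [08:30, 08:50] → meets → yes.
V [21:00, 22:50] → after → no.
Z [16:50, 21:15] → overlapped-by → no.
Result: U.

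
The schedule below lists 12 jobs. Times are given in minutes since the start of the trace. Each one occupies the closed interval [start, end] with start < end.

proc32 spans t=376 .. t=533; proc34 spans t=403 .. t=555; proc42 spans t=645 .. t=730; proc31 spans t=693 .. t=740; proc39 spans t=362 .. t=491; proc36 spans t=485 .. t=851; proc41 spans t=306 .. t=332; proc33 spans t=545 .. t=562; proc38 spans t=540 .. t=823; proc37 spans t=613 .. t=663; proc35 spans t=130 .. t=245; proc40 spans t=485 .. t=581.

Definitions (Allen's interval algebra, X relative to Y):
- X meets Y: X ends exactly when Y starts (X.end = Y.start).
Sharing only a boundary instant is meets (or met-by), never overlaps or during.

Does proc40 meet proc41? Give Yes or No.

No

proc40 = [t=485, t=581], proc41 = [t=306, t=332].
Actual relation of proc40 to proc41: after.
Asked whether 'meets' holds → No.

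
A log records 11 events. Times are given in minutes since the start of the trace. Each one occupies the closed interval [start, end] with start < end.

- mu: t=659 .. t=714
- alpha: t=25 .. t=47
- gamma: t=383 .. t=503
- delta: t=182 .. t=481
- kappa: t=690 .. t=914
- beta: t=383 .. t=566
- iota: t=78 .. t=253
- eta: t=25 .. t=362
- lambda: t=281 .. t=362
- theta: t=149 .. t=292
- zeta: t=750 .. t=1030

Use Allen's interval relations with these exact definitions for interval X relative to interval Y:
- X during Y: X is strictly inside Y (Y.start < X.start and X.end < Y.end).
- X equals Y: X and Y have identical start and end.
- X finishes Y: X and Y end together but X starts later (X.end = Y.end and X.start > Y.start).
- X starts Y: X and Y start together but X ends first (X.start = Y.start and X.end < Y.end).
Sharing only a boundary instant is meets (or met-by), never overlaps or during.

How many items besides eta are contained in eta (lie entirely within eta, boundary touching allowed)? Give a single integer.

4

Target eta = [t=25, t=362].
alpha [t=25, t=47] → starts → counts.
beta [t=383, t=566] → after → no.
delta [t=182, t=481] → overlapped-by → no.
gamma [t=383, t=503] → after → no.
iota [t=78, t=253] → during → counts.
kappa [t=690, t=914] → after → no.
lambda [t=281, t=362] → finishes → counts.
mu [t=659, t=714] → after → no.
theta [t=149, t=292] → during → counts.
zeta [t=750, t=1030] → after → no.
Total: 4.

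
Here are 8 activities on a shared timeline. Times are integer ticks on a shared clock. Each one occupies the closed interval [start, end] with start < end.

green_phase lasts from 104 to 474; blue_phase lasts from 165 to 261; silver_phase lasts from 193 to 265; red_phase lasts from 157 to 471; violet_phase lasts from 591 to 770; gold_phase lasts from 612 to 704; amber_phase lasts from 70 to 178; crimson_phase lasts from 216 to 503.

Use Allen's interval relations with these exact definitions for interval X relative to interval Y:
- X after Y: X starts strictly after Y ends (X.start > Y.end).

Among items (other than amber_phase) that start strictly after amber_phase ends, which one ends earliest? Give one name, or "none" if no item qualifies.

Target amber_phase = [70, 178].
blue_phase [165, 261] → overlapped-by → excluded.
crimson_phase [216, 503] → after → candidate.
gold_phase [612, 704] → after → candidate.
green_phase [104, 474] → overlapped-by → excluded.
red_phase [157, 471] → overlapped-by → excluded.
silver_phase [193, 265] → after → candidate.
violet_phase [591, 770] → after → candidate.
Among candidates, earliest end is 265 → silver_phase.

silver_phase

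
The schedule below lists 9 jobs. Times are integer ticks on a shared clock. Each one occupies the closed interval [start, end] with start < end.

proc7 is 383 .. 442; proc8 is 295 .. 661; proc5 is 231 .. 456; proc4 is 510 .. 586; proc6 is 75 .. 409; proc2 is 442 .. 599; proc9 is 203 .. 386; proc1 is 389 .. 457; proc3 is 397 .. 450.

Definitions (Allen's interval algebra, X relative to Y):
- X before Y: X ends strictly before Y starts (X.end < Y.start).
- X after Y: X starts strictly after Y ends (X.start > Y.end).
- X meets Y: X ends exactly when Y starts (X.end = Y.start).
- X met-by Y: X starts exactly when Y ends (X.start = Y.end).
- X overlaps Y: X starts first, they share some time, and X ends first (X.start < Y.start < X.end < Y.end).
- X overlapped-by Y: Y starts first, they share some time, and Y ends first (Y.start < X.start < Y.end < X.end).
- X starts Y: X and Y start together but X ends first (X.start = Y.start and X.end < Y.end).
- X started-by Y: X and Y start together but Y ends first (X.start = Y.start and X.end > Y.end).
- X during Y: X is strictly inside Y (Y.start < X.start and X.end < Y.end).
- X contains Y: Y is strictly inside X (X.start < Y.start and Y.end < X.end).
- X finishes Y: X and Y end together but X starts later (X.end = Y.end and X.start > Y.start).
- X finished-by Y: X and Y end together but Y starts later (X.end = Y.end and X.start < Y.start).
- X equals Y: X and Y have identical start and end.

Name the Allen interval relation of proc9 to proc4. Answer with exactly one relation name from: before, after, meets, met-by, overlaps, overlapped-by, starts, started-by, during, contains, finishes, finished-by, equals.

proc9 = [203, 386]; proc4 = [510, 586].
Compare endpoints: proc9.start < proc4.start, proc9.start < proc4.end, proc9.end < proc4.start, proc9.end < proc4.end.
That pattern is 'before'.

before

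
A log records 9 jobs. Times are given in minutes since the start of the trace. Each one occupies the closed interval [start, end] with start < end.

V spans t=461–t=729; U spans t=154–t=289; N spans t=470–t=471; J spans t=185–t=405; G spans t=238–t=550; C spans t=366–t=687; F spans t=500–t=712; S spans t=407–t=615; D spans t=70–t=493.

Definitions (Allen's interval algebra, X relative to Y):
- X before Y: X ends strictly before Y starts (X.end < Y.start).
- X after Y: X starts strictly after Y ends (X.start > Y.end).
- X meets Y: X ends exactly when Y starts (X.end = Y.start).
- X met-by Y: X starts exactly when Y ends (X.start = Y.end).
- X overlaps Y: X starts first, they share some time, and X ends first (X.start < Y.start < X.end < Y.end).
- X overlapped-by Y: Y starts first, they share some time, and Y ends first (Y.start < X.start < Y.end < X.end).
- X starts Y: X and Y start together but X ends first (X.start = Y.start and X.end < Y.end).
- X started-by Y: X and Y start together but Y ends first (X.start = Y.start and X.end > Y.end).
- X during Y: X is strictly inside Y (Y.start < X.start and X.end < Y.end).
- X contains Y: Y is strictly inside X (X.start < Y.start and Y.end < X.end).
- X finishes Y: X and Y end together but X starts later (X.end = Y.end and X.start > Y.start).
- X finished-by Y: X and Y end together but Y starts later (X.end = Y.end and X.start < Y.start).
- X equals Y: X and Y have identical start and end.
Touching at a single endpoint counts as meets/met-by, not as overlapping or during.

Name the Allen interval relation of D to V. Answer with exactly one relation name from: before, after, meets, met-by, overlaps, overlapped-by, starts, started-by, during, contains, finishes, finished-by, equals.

D = [t=70, t=493]; V = [t=461, t=729].
Compare endpoints: D.start < V.start, D.start < V.end, D.end > V.start, D.end < V.end.
That pattern is 'overlaps'.

overlaps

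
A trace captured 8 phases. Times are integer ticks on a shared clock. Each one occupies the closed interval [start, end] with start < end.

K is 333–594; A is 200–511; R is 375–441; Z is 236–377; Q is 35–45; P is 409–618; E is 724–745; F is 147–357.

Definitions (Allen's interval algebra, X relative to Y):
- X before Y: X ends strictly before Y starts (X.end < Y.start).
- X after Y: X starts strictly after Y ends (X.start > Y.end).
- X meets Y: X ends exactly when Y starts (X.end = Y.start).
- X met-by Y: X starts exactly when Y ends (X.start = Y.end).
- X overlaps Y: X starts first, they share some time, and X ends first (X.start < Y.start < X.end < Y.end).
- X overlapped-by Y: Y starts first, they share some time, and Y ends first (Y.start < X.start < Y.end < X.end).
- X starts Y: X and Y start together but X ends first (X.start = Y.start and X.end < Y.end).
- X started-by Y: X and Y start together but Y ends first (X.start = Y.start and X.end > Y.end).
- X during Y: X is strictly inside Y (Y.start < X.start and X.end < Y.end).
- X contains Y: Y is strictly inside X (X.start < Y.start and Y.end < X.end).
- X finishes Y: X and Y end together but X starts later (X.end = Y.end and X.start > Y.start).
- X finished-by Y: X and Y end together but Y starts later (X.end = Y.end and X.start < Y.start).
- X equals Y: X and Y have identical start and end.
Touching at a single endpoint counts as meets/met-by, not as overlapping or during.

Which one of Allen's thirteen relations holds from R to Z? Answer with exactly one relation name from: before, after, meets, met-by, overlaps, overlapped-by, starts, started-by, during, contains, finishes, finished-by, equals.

R = [375, 441]; Z = [236, 377].
Compare endpoints: R.start > Z.start, R.start < Z.end, R.end > Z.start, R.end > Z.end.
That pattern is 'overlapped-by'.

overlapped-by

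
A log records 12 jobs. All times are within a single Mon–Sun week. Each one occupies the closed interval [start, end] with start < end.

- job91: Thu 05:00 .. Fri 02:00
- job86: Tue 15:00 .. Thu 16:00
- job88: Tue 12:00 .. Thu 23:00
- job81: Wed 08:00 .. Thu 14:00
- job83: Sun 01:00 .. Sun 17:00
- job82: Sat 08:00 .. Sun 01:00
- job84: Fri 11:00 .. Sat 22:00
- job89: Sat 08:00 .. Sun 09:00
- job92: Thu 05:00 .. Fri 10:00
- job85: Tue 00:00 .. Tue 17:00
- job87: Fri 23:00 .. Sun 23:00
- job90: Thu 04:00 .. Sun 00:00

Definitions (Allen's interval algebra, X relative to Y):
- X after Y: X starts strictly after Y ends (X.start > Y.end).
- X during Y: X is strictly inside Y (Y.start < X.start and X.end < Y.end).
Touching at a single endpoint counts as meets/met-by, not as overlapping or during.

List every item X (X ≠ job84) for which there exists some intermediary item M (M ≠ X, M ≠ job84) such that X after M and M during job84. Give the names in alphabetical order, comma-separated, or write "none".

none

Target job84 = [Fri 11:00, Sat 22:00].
Intermediaries M with M during job84: none.
Union: none.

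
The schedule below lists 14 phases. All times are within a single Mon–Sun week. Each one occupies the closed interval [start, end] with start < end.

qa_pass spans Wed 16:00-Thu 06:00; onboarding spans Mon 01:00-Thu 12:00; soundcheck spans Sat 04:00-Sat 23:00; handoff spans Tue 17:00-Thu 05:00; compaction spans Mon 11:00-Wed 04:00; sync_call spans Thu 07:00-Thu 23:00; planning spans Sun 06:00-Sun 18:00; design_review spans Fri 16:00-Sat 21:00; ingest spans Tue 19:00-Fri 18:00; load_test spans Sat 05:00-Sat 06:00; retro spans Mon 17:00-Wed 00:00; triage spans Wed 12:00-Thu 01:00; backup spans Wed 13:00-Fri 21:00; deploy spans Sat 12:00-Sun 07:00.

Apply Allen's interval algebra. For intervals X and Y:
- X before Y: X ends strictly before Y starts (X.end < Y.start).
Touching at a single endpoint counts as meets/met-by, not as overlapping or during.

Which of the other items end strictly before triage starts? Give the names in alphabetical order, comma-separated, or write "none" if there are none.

compaction, retro

Target triage = [Wed 12:00, Thu 01:00].
backup [Wed 13:00, Fri 21:00] → overlapped-by → no.
compaction [Mon 11:00, Wed 04:00] → before → yes.
deploy [Sat 12:00, Sun 07:00] → after → no.
design_review [Fri 16:00, Sat 21:00] → after → no.
handoff [Tue 17:00, Thu 05:00] → contains → no.
ingest [Tue 19:00, Fri 18:00] → contains → no.
load_test [Sat 05:00, Sat 06:00] → after → no.
onboarding [Mon 01:00, Thu 12:00] → contains → no.
planning [Sun 06:00, Sun 18:00] → after → no.
qa_pass [Wed 16:00, Thu 06:00] → overlapped-by → no.
retro [Mon 17:00, Wed 00:00] → before → yes.
soundcheck [Sat 04:00, Sat 23:00] → after → no.
sync_call [Thu 07:00, Thu 23:00] → after → no.
Result: compaction, retro.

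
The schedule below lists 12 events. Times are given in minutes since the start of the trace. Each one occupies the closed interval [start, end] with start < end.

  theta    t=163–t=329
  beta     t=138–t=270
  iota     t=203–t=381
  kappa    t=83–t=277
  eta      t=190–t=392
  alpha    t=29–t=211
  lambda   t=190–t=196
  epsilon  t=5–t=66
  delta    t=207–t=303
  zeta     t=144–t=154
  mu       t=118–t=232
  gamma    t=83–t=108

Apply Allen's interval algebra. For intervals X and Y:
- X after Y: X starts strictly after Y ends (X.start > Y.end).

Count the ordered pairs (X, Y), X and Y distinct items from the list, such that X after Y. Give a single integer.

25

Checking all 132 ordered pairs for relation 'after'; matching pairs in alphabetical order:
(beta, epsilon): beta after epsilon ✓
(beta, gamma): beta after gamma ✓
(delta, epsilon): delta after epsilon ✓
(delta, gamma): delta after gamma ✓
(delta, lambda): delta after lambda ✓
(delta, zeta): delta after zeta ✓
(eta, epsilon): eta after epsilon ✓
(eta, gamma): eta after gamma ✓
(eta, zeta): eta after zeta ✓
(gamma, epsilon): gamma after epsilon ✓
(iota, epsilon): iota after epsilon ✓
(iota, gamma): iota after gamma ✓
(iota, lambda): iota after lambda ✓
(iota, zeta): iota after zeta ✓
(kappa, epsilon): kappa after epsilon ✓
(lambda, epsilon): lambda after epsilon ✓
(lambda, gamma): lambda after gamma ✓
(lambda, zeta): lambda after zeta ✓
(mu, epsilon): mu after epsilon ✓
(mu, gamma): mu after gamma ✓
(theta, epsilon): theta after epsilon ✓
(theta, gamma): theta after gamma ✓
(theta, zeta): theta after zeta ✓
(zeta, epsilon): zeta after epsilon ✓
... plus 1 further pairs not listed.
Count: 25.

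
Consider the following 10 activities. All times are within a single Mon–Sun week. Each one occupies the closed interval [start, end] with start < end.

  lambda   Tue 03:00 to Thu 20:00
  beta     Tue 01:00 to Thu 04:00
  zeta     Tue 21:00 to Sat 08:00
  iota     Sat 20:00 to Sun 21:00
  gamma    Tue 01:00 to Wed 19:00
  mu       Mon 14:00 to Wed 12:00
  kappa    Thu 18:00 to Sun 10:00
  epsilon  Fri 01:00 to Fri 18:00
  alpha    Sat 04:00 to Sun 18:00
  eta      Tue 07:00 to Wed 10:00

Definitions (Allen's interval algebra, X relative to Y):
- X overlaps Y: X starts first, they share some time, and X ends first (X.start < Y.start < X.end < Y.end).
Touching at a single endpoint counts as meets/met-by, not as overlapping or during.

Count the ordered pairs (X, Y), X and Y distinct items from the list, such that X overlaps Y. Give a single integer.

Checking all 90 ordered pairs for relation 'overlaps'; matching pairs in alphabetical order:
(alpha, iota): alpha overlaps iota ✓
(beta, lambda): beta overlaps lambda ✓
(beta, zeta): beta overlaps zeta ✓
(eta, zeta): eta overlaps zeta ✓
(gamma, lambda): gamma overlaps lambda ✓
(gamma, zeta): gamma overlaps zeta ✓
(kappa, alpha): kappa overlaps alpha ✓
(kappa, iota): kappa overlaps iota ✓
(lambda, kappa): lambda overlaps kappa ✓
(lambda, zeta): lambda overlaps zeta ✓
(mu, beta): mu overlaps beta ✓
(mu, gamma): mu overlaps gamma ✓
(mu, lambda): mu overlaps lambda ✓
(mu, zeta): mu overlaps zeta ✓
(zeta, alpha): zeta overlaps alpha ✓
(zeta, kappa): zeta overlaps kappa ✓
Count: 16.

16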